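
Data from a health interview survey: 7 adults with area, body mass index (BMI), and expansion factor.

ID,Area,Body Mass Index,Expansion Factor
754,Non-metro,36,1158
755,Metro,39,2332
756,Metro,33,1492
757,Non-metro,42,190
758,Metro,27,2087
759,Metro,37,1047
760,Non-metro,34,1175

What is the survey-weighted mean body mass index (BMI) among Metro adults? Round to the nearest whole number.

Metro rows: 755, 756, 758, 759
Weighted sum = 235272
Sum of weights = 2332 + 1492 + 2087 + 1047 = 6958
Weighted mean = 235272 / 6958 = 33.813165

34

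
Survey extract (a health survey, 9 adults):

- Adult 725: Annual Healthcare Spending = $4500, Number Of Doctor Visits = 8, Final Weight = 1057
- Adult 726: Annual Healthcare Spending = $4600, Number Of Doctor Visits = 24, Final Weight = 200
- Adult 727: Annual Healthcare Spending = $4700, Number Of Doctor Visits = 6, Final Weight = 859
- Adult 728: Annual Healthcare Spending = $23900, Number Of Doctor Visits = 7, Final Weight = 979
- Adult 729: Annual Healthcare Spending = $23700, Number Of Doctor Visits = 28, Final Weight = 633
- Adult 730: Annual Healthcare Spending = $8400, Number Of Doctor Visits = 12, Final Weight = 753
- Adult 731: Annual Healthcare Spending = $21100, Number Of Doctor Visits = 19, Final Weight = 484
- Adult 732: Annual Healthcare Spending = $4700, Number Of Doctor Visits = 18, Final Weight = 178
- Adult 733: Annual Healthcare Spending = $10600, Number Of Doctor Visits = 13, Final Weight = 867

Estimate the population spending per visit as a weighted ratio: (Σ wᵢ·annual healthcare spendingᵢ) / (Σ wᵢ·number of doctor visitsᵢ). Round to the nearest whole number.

Σ wᵢ·y = 4500×1057 + 4600×200 + 4700×859 + 23900×979 + 23700×633 + 8400×753 + 21100×484 + 4700×178 + 10600×867
  = 4756500 + 920000 + 4037300 + 23398100 + 15002100 + 6325200 + 10212400 + 836600 + 9190200 = 74678400
Σ wᵢ·x = 8×1057 + 24×200 + 6×859 + 7×979 + 28×633 + 12×753 + 19×484 + 18×178 + 13×867
  = 8456 + 4800 + 5154 + 6853 + 17724 + 9036 + 9196 + 3204 + 11271 = 75694
Ratio = 74678400 / 75694 = 986.58282

987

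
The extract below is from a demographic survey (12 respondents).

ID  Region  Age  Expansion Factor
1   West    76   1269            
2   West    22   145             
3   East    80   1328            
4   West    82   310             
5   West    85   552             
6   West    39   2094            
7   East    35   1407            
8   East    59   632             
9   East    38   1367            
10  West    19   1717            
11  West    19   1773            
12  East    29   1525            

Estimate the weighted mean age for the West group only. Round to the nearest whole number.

West rows: 1, 2, 4, 5, 6, 10, 11
Weighted sum = 76×1269 + 22×145 + 82×310 + 85×552 + 39×2094 + 19×1717 + 19×1773
  = 319950
Sum of weights = 1269 + 145 + 310 + 552 + 2094 + 1717 + 1773 = 7860
Weighted mean = 319950 / 7860 = 40.706107

41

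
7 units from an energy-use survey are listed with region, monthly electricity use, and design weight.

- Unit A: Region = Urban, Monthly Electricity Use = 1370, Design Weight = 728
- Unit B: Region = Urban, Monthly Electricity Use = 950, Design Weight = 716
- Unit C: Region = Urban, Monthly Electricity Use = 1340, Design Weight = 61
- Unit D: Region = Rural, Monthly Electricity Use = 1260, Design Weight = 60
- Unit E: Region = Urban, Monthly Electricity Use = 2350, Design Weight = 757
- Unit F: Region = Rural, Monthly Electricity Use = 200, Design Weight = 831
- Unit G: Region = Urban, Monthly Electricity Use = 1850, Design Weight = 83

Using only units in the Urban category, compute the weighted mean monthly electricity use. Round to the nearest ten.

Urban rows: A, B, C, E, G
Weighted sum = 1370×728 + 950×716 + 1340×61 + 2350×757 + 1850×83
  = 997360 + 680200 + 81740 + 1778950 + 153550 = 3691800
Sum of weights = 728 + 716 + 61 + 757 + 83 = 2345
Weighted mean = 3691800 / 2345 = 1574.3284

1570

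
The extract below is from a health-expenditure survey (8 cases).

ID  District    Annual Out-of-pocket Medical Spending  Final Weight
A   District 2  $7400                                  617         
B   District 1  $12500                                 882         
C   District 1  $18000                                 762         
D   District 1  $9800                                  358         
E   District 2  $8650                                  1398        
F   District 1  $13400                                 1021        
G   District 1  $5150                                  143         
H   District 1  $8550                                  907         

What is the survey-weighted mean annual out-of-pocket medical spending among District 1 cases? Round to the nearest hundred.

District 1 rows: B, C, D, F, G, H
Weighted sum = 12500×882 + 18000×762 + 9800×358 + 13400×1021 + 5150×143 + 8550×907
  = 11025000 + 13716000 + 3508400 + 13681400 + 736450 + 7754850 = 50422100
Sum of weights = 882 + 762 + 358 + 1021 + 143 + 907 = 4073
Weighted mean = 50422100 / 4073 = 12379.597

12400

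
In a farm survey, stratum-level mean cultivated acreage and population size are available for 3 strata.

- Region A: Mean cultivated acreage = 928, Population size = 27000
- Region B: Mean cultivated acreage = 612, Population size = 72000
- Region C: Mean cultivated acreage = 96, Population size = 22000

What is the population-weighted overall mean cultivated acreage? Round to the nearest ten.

Σ Nₕ·x̄ₕ = 928×27000 + 612×72000 + 96×22000
  = 71232000
Σ Nₕ = 27000 + 72000 + 22000 = 121000
Overall mean = 71232000 / 121000 = 588.69421

590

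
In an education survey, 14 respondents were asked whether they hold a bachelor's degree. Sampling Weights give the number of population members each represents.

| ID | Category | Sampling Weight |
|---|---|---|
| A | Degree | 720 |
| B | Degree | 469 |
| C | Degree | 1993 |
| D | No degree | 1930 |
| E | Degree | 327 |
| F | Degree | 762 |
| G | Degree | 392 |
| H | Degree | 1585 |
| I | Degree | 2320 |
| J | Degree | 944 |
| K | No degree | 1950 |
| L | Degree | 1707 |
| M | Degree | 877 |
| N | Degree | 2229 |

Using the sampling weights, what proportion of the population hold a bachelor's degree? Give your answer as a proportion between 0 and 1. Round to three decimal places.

0.787

Sum of weights for 'Degree' = 720 + 469 + 1993 + 327 + 762 + 392 + 1585 + 2320 + 944 + 1707 + 877 + 2229 = 14325
Total weight = 18205
Weighted proportion = 14325 / 18205 = 0.78687174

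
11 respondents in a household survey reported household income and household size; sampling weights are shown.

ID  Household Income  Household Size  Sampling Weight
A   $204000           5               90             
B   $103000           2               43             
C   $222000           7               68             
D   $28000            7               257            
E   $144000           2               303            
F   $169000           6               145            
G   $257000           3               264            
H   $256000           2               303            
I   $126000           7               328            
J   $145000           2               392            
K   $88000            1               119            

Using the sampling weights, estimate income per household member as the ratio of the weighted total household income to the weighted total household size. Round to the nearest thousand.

41000

Σ wᵢ·y = 204000×90 + 103000×43 + 222000×68 + 28000×257 + 144000×303 + 169000×145 + 257000×264 + 256000×303 + 126000×328 + 145000×392 + 88000×119
  = 18360000 + 4429000 + 15096000 + 7196000 + 43632000 + 24505000 + 67848000 + 77568000 + 41328000 + 56840000 + 10472000 = 367274000
Σ wᵢ·x = 5×90 + 2×43 + 7×68 + 7×257 + 2×303 + 6×145 + 3×264 + 2×303 + 7×328 + 2×392 + 1×119
  = 450 + 86 + 476 + 1799 + 606 + 870 + 792 + 606 + 2296 + 784 + 119 = 8884
Ratio = 367274000 / 8884 = 41341.063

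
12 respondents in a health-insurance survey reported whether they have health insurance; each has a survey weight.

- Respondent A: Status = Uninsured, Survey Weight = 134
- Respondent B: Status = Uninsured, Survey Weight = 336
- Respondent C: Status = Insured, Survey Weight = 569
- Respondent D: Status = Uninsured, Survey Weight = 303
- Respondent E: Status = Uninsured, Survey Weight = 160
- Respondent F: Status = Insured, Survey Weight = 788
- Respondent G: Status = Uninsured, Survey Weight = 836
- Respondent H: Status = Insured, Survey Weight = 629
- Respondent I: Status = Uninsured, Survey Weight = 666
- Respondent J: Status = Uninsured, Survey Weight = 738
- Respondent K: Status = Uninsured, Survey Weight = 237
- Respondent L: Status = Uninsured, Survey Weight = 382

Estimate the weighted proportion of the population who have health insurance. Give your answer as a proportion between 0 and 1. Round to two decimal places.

0.34

Sum of weights for 'Insured' = 569 + 788 + 629 = 1986
Total weight = 134 + 336 + 569 + 303 + 160 + 788 + 836 + 629 + 666 + 738 + 237 + 382 = 5778
Weighted proportion = 1986 / 5778 = 0.34371755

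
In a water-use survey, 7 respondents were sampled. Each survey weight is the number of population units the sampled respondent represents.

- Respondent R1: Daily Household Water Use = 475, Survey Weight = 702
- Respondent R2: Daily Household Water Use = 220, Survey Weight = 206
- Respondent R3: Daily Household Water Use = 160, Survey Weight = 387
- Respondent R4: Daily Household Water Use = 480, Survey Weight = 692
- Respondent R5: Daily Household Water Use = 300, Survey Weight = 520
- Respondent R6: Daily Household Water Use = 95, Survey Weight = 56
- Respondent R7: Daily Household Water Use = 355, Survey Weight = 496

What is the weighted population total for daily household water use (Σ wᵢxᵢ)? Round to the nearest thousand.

Weighted total = 475×702 + 220×206 + 160×387 + 480×692 + 300×520 + 95×56 + 355×496
  = 1110250

1110000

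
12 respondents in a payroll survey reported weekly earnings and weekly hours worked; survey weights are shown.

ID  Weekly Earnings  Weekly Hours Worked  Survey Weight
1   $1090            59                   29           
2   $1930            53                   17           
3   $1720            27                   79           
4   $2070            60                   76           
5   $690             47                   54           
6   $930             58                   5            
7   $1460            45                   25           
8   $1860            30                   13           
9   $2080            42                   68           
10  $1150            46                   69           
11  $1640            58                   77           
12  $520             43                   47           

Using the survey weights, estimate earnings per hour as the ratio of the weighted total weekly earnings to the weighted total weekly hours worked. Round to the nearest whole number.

32

Σ wᵢ·y = 1090×29 + 1930×17 + 1720×79 + 2070×76 + 690×54 + 930×5 + 1460×25 + 1860×13 + 2080×68 + 1150×69 + 1640×77 + 520×47
  = 831720
Σ wᵢ·x = 59×29 + 53×17 + 27×79 + 60×76 + 47×54 + 58×5 + 45×25 + 30×13 + 42×68 + 46×69 + 58×77 + 43×47
  = 1711 + 901 + 2133 + 4560 + 2538 + 290 + 1125 + 390 + 2856 + 3174 + 4466 + 2021 = 26165
Ratio = 831720 / 26165 = 31.787502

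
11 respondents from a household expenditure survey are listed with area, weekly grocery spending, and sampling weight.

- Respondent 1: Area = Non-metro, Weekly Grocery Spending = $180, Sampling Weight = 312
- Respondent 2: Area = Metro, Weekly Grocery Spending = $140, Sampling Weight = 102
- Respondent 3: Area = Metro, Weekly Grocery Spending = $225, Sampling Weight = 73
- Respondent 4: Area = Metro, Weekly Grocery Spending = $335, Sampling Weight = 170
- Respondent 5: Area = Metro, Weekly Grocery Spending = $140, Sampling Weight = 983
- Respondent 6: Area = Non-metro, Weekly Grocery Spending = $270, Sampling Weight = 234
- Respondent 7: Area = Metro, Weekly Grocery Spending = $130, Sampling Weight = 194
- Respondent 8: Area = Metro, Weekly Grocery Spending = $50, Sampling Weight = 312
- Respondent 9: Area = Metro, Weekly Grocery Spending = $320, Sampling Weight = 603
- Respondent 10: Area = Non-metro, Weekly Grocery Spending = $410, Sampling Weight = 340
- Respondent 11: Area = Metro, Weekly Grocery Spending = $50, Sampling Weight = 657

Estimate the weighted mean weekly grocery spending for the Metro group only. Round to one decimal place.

159.0

Metro rows: 2, 3, 4, 5, 7, 8, 9, 11
Weighted sum = 140×102 + 225×73 + 335×170 + 140×983 + 130×194 + 50×312 + 320×603 + 50×657
  = 491905
Sum of weights = 102 + 73 + 170 + 983 + 194 + 312 + 603 + 657 = 3094
Weighted mean = 491905 / 3094 = 158.98675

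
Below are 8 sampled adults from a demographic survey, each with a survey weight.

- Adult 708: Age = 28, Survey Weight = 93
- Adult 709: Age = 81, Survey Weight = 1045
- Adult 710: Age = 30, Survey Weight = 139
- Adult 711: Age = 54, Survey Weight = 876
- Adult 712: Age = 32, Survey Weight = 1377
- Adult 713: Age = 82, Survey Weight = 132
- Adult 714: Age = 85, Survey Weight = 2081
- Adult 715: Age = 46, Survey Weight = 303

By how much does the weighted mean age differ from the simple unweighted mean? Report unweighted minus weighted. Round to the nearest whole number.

-9

Unweighted sum = 28 + 81 + 30 + 54 + 32 + 82 + 85 + 46 = 438
Unweighted mean = 438 / 8 = 54.75
Weighted sum = 28×93 + 81×1045 + 30×139 + 54×876 + 32×1377 + 82×132 + 85×2081 + 46×303
  = 2604 + 84645 + 4170 + 47304 + 44064 + 10824 + 176885 + 13938 = 384434
Sum of weights = 6046
Weighted mean = 384434 / 6046 = 63.584849
Difference (unweighted minus weighted) = -8.8348495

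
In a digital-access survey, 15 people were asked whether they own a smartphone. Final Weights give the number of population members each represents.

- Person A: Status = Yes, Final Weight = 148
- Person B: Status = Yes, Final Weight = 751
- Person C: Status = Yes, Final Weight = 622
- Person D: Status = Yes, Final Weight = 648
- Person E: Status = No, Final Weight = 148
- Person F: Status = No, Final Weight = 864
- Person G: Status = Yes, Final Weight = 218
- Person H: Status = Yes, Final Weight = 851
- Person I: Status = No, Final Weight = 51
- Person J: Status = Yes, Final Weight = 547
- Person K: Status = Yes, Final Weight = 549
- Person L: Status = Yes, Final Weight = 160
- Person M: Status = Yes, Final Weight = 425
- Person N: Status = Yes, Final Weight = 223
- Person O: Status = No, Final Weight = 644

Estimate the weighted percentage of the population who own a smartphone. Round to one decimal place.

75.1

Sum of weights for 'Yes' = 148 + 751 + 622 + 648 + 218 + 851 + 547 + 549 + 160 + 425 + 223 = 5142
Total weight = 6849
Weighted proportion = 5142 / 6849 = 0.75076654 → 75.076654%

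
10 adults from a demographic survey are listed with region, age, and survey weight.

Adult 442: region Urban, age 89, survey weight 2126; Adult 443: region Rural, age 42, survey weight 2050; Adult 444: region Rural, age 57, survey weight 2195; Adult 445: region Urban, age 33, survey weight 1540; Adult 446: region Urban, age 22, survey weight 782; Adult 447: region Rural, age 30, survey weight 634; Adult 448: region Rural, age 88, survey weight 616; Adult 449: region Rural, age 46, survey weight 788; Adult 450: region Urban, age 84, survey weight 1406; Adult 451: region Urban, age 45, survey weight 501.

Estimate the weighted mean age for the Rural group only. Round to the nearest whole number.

51

Rural rows: 443, 444, 447, 448, 449
Weighted sum = 42×2050 + 57×2195 + 30×634 + 88×616 + 46×788
  = 86100 + 125115 + 19020 + 54208 + 36248 = 320691
Sum of weights = 2050 + 2195 + 634 + 616 + 788 = 6283
Weighted mean = 320691 / 6283 = 51.041063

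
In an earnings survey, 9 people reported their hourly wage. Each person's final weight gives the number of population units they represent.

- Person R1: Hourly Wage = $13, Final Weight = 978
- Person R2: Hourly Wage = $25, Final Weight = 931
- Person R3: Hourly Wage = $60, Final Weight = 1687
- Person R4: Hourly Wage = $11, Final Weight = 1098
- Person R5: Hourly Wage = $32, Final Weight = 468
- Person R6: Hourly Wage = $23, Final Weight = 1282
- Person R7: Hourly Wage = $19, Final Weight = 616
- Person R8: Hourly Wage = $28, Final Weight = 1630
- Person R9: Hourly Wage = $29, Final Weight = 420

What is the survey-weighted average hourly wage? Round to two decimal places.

Weighted sum = 13×978 + 25×931 + 60×1687 + 11×1098 + 32×468 + 23×1282 + 19×616 + 28×1630 + 29×420
  = 12714 + 23275 + 101220 + 12078 + 14976 + 29486 + 11704 + 45640 + 12180 = 263273
Sum of weights = 9110
Weighted mean = 263273 / 9110 = 28.899341

28.90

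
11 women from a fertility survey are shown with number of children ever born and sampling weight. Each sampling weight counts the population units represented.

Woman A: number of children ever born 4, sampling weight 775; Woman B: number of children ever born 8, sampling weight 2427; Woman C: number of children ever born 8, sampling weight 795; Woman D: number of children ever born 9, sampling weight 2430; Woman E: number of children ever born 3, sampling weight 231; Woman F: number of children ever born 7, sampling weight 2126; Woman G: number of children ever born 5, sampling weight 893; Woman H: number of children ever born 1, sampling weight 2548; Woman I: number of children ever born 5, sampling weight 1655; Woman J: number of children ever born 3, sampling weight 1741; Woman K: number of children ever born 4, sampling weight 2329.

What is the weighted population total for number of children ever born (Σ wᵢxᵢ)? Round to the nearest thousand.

96000

Weighted total = 4×775 + 8×2427 + 8×795 + 9×2430 + 3×231 + 7×2126 + 5×893 + 1×2548 + 5×1655 + 3×1741 + 4×2329
  = 3100 + 19416 + 6360 + 21870 + 693 + 14882 + 4465 + 2548 + 8275 + 5223 + 9316 = 96148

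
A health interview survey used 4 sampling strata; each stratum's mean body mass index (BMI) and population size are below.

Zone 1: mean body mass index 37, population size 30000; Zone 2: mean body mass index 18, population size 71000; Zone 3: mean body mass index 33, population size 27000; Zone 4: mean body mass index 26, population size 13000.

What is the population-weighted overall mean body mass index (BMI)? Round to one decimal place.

Σ Nₕ·x̄ₕ = 37×30000 + 18×71000 + 33×27000 + 26×13000
  = 3617000
Σ Nₕ = 30000 + 71000 + 27000 + 13000 = 141000
Overall mean = 3617000 / 141000 = 25.652482

25.7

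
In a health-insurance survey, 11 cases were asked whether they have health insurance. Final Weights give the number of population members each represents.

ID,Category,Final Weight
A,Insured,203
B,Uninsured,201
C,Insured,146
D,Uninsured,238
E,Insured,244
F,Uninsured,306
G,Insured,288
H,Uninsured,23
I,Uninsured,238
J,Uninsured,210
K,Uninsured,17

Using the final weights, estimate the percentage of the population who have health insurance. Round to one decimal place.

Sum of weights for 'Insured' = 203 + 146 + 244 + 288 = 881
Total weight = 203 + 201 + 146 + 238 + 244 + 306 + 288 + 23 + 238 + 210 + 17 = 2114
Weighted proportion = 881 / 2114 = 0.41674551 → 41.674551%

41.7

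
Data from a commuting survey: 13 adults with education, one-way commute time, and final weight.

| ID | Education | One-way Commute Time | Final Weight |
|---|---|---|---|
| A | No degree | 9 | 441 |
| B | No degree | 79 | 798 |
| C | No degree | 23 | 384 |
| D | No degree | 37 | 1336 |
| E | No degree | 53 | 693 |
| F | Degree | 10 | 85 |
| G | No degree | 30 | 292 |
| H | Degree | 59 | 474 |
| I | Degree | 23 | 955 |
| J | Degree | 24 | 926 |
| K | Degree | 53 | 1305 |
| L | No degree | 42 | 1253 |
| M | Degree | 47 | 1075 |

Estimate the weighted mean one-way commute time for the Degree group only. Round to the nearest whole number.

40

Degree rows: F, H, I, J, K, M
Weighted sum = 10×85 + 59×474 + 23×955 + 24×926 + 53×1305 + 47×1075
  = 192695
Sum of weights = 85 + 474 + 955 + 926 + 1305 + 1075 = 4820
Weighted mean = 192695 / 4820 = 39.978216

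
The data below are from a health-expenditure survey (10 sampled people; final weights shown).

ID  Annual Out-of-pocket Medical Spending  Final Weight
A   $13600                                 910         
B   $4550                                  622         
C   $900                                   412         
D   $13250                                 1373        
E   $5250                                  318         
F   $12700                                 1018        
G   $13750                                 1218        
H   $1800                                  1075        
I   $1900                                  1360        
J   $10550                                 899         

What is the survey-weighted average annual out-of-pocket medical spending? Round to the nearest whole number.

Weighted sum = 13600×910 + 4550×622 + 900×412 + 13250×1373 + 5250×318 + 12700×1018 + 13750×1218 + 1800×1075 + 1900×1360 + 10550×899
  = 79118200
Sum of weights = 9205
Weighted mean = 79118200 / 9205 = 8595.1331

8595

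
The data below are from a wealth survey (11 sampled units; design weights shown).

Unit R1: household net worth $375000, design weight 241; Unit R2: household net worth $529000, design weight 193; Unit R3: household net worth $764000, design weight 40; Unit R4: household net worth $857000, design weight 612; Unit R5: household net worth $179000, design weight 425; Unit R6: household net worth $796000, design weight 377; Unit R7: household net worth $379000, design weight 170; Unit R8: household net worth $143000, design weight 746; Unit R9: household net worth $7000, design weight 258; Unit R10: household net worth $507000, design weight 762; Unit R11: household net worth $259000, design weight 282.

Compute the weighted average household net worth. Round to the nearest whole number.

Weighted sum = 375000×241 + 529000×193 + 764000×40 + 857000×612 + 179000×425 + 796000×377 + 379000×170 + 143000×746 + 7000×258 + 507000×762 + 259000×282
  = 90375000 + 102097000 + 30560000 + 524484000 + 76075000 + 300092000 + 64430000 + 106678000 + 1806000 + 386334000 + 73038000 = 1755969000
Sum of weights = 241 + 193 + 40 + 612 + 425 + 377 + 170 + 746 + 258 + 762 + 282 = 4106
Weighted mean = 1755969000 / 4106 = 427659.28

427659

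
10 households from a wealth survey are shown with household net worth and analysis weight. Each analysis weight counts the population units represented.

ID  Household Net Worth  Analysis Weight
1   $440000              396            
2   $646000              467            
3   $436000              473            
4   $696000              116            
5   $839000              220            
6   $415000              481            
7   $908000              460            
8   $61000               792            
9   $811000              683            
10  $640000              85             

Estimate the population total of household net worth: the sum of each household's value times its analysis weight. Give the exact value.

Weighted total = 440000×396 + 646000×467 + 436000×473 + 696000×116 + 839000×220 + 415000×481 + 908000×460 + 61000×792 + 811000×683 + 640000×85
  = 174240000 + 301682000 + 206228000 + 80736000 + 184580000 + 199615000 + 417680000 + 48312000 + 553913000 + 54400000 = 2221386000

2221386000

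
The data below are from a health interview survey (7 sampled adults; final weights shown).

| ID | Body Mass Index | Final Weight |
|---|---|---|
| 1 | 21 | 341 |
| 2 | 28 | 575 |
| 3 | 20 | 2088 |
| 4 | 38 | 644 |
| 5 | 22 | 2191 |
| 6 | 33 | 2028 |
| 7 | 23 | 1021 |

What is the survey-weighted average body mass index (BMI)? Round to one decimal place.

Weighted sum = 21×341 + 28×575 + 20×2088 + 38×644 + 22×2191 + 33×2028 + 23×1021
  = 7161 + 16100 + 41760 + 24472 + 48202 + 66924 + 23483 = 228102
Sum of weights = 341 + 575 + 2088 + 644 + 2191 + 2028 + 1021 = 8888
Weighted mean = 228102 / 8888 = 25.664041

25.7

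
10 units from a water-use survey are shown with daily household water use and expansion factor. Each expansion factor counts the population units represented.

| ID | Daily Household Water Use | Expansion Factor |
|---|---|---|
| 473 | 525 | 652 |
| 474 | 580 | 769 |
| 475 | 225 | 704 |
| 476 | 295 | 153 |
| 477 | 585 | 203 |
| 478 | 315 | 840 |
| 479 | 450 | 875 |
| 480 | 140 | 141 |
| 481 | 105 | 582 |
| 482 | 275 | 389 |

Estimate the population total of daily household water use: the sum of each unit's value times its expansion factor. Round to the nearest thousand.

1957000

Weighted total = 525×652 + 580×769 + 225×704 + 295×153 + 585×203 + 315×840 + 450×875 + 140×141 + 105×582 + 275×389
  = 1956785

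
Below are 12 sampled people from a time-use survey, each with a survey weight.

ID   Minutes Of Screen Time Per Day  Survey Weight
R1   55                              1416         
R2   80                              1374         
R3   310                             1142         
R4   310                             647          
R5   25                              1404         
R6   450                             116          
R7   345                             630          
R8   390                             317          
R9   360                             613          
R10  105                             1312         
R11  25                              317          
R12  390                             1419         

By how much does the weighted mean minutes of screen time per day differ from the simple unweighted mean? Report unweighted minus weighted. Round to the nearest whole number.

Unweighted sum = 55 + 80 + 310 + 310 + 25 + 450 + 345 + 390 + 360 + 105 + 25 + 390 = 2845
Unweighted mean = 2845 / 12 = 237.08333
Weighted sum = 55×1416 + 80×1374 + 310×1142 + 310×647 + 25×1404 + 450×116 + 345×630 + 390×317 + 360×613 + 105×1312 + 25×317 + 390×1419
  = 2090445
Sum of weights = 10707
Weighted mean = 2090445 / 10707 = 195.24096
Difference (unweighted minus weighted) = 41.842369

42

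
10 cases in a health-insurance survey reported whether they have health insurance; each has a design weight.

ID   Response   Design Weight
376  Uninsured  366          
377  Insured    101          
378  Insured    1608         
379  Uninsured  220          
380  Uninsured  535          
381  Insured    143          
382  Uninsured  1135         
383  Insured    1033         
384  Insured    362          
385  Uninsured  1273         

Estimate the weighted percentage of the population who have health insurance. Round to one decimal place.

Sum of weights for 'Insured' = 101 + 1608 + 143 + 1033 + 362 = 3247
Total weight = 366 + 101 + 1608 + 220 + 535 + 143 + 1135 + 1033 + 362 + 1273 = 6776
Weighted proportion = 3247 / 6776 = 0.47919126 → 47.919126%

47.9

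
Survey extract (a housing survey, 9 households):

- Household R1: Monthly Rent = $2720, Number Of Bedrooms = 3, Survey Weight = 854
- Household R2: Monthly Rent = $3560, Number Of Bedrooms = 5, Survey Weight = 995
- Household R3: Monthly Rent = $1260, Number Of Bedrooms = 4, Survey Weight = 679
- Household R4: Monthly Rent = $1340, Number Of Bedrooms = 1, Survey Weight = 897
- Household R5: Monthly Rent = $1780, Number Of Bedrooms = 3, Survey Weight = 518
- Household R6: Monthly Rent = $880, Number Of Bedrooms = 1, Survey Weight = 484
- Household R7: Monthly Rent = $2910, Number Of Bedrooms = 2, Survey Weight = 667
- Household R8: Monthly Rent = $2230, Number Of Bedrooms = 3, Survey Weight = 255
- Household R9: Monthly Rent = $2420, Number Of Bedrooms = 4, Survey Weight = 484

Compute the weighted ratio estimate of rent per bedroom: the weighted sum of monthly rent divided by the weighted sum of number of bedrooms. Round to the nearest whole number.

752

Σ wᵢ·y = 2720×854 + 3560×995 + 1260×679 + 1340×897 + 1780×518 + 880×484 + 2910×667 + 2230×255 + 2420×484
  = 2322880 + 3542200 + 855540 + 1201980 + 922040 + 425920 + 1940970 + 568650 + 1171280 = 12951460
Σ wᵢ·x = 3×854 + 5×995 + 4×679 + 1×897 + 3×518 + 1×484 + 2×667 + 3×255 + 4×484
  = 17223
Ratio = 12951460 / 17223 = 751.9863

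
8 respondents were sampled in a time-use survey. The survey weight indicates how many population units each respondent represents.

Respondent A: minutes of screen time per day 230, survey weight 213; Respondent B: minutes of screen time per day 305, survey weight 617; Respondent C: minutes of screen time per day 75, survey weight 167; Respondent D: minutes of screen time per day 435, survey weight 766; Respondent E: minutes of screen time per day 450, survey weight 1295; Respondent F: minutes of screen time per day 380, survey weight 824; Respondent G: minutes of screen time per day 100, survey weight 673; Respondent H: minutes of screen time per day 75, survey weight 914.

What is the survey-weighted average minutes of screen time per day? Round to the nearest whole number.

Weighted sum = 230×213 + 305×617 + 75×167 + 435×766 + 450×1295 + 380×824 + 100×673 + 75×914
  = 1614630
Sum of weights = 213 + 617 + 167 + 766 + 1295 + 824 + 673 + 914 = 5469
Weighted mean = 1614630 / 5469 = 295.23313

295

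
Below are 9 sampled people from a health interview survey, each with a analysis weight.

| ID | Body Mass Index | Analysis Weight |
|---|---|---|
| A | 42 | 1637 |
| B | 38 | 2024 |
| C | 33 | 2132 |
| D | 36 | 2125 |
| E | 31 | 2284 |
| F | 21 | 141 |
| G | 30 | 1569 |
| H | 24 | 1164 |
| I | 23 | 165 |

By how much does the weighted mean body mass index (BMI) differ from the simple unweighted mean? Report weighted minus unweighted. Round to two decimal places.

Unweighted sum = 278
Unweighted mean = 278 / 9 = 30.888889
Weighted sum = 42×1637 + 38×2024 + 33×2132 + 36×2125 + 31×2284 + 21×141 + 30×1569 + 24×1164 + 23×165
  = 68754 + 76912 + 70356 + 76500 + 70804 + 2961 + 47070 + 27936 + 3795 = 445088
Sum of weights = 1637 + 2024 + 2132 + 2125 + 2284 + 141 + 1569 + 1164 + 165 = 13241
Weighted mean = 445088 / 13241 = 33.61438
Difference (weighted minus unweighted) = 2.7254907

2.73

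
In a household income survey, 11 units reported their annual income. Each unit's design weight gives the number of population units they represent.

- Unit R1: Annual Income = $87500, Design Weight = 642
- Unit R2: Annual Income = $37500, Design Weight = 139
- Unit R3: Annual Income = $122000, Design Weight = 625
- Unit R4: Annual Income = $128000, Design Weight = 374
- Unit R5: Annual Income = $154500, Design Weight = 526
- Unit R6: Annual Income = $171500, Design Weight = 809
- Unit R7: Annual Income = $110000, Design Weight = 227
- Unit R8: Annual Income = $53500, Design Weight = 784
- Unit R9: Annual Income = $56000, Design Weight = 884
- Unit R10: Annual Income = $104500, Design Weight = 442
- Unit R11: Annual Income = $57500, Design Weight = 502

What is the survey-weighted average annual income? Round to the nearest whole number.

Weighted sum = 87500×642 + 37500×139 + 122000×625 + 128000×374 + 154500×526 + 171500×809 + 110000×227 + 53500×784 + 56000×884 + 104500×442 + 57500×502
  = 56175000 + 5212500 + 76250000 + 47872000 + 81267000 + 138743500 + 24970000 + 41944000 + 49504000 + 46189000 + 28865000 = 596992000
Sum of weights = 642 + 139 + 625 + 374 + 526 + 809 + 227 + 784 + 884 + 442 + 502 = 5954
Weighted mean = 596992000 / 5954 = 100267.38

100267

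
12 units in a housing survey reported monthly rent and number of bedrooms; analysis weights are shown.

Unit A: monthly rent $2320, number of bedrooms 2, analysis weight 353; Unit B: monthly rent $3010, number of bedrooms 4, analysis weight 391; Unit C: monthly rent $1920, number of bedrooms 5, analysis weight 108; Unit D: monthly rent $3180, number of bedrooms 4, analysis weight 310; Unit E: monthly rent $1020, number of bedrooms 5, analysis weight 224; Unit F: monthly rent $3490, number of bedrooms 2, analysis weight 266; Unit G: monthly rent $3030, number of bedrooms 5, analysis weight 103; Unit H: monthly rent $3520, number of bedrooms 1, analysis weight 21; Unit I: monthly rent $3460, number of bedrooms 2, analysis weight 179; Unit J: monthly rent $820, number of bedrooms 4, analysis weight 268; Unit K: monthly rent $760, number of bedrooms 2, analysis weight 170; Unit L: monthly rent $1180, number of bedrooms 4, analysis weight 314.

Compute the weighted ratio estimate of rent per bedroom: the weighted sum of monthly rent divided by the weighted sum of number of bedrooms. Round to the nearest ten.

Σ wᵢ·y = 2320×353 + 3010×391 + 1920×108 + 3180×310 + 1020×224 + 3490×266 + 3030×103 + 3520×21 + 3460×179 + 820×268 + 760×170 + 1180×314
  = 6070680
Σ wᵢ·x = 2×353 + 4×391 + 5×108 + 4×310 + 5×224 + 2×266 + 5×103 + 1×21 + 2×179 + 4×268 + 2×170 + 4×314
  = 706 + 1564 + 540 + 1240 + 1120 + 532 + 515 + 21 + 358 + 1072 + 340 + 1256 = 9264
Ratio = 6070680 / 9264 = 655.29793

660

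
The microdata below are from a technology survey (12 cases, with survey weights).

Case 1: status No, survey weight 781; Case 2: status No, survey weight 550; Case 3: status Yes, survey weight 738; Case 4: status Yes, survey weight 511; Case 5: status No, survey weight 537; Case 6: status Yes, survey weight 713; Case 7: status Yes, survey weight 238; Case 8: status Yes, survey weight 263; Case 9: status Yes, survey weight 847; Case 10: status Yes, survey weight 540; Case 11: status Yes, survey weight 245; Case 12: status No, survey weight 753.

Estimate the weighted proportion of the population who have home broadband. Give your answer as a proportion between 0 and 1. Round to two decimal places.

0.61

Sum of weights for 'Yes' = 738 + 511 + 713 + 238 + 263 + 847 + 540 + 245 = 4095
Total weight = 781 + 550 + 738 + 511 + 537 + 713 + 238 + 263 + 847 + 540 + 245 + 753 = 6716
Weighted proportion = 4095 / 6716 = 0.60973794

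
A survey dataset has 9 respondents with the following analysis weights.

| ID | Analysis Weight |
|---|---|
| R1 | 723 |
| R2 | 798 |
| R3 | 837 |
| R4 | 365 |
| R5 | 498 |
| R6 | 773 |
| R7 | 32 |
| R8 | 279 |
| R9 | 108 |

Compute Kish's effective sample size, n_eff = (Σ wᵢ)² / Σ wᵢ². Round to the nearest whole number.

7

Σ wᵢ = 4413
Σ wᵢ² = 522729 + 636804 + 700569 + 133225 + 248004 + 597529 + 1024 + 77841 + 11664 = 2929389
n_eff = 4413² / 2929389 = 19474569 / 2929389 = 6.6479969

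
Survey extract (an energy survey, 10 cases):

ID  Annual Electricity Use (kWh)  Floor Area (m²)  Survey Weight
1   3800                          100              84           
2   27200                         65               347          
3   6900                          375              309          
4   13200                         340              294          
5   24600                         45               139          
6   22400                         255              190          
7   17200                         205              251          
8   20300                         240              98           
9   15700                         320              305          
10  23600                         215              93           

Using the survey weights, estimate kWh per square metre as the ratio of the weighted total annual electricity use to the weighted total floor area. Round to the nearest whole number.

74

Σ wᵢ·y = 3800×84 + 27200×347 + 6900×309 + 13200×294 + 24600×139 + 22400×190 + 17200×251 + 20300×98 + 15700×305 + 23600×93
  = 319200 + 9438400 + 2132100 + 3880800 + 3419400 + 4256000 + 4317200 + 1989400 + 4788500 + 2194800 = 36735800
Σ wᵢ·x = 494065
Ratio = 36735800 / 494065 = 74.354184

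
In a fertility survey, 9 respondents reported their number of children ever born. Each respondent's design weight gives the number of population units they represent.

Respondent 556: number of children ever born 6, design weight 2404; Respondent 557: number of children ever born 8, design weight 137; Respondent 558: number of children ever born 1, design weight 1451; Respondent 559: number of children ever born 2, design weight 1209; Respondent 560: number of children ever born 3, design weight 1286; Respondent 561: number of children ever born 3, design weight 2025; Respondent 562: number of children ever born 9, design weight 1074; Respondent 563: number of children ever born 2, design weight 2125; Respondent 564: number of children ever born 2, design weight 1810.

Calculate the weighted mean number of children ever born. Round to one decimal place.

3.5

Weighted sum = 6×2404 + 8×137 + 1×1451 + 2×1209 + 3×1286 + 3×2025 + 9×1074 + 2×2125 + 2×1810
  = 14424 + 1096 + 1451 + 2418 + 3858 + 6075 + 9666 + 4250 + 3620 = 46858
Sum of weights = 2404 + 137 + 1451 + 1209 + 1286 + 2025 + 1074 + 2125 + 1810 = 13521
Weighted mean = 46858 / 13521 = 3.4655721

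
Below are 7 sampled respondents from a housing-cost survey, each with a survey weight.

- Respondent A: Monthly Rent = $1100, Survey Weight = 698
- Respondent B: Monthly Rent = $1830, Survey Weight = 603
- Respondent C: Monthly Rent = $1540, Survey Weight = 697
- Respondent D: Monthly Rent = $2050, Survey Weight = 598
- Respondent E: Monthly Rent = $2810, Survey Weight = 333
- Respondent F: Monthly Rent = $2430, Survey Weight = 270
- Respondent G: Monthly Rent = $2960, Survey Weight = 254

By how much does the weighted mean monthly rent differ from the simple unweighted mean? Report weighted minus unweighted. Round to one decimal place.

Unweighted sum = 1100 + 1830 + 1540 + 2050 + 2810 + 2430 + 2960 = 14720
Unweighted mean = 14720 / 7 = 2102.8571
Weighted sum = 1100×698 + 1830×603 + 1540×697 + 2050×598 + 2810×333 + 2430×270 + 2960×254
  = 6514240
Sum of weights = 698 + 603 + 697 + 598 + 333 + 270 + 254 = 3453
Weighted mean = 6514240 / 3453 = 1886.545
Difference (weighted minus unweighted) = -216.31211

-216.3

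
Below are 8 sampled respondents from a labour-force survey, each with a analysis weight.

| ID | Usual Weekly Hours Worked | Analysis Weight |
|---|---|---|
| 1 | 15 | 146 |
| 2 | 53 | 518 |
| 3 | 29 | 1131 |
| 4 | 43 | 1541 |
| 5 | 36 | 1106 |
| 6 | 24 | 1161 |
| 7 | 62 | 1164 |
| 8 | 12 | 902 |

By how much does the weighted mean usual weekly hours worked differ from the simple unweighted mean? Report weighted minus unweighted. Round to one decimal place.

2.2

Unweighted sum = 15 + 53 + 29 + 43 + 36 + 24 + 62 + 12 = 274
Unweighted mean = 274 / 8 = 34.25
Weighted sum = 15×146 + 53×518 + 29×1131 + 43×1541 + 36×1106 + 24×1161 + 62×1164 + 12×902
  = 2190 + 27454 + 32799 + 66263 + 39816 + 27864 + 72168 + 10824 = 279378
Sum of weights = 146 + 518 + 1131 + 1541 + 1106 + 1161 + 1164 + 902 = 7669
Weighted mean = 279378 / 7669 = 36.429521
Difference (weighted minus unweighted) = 2.1795214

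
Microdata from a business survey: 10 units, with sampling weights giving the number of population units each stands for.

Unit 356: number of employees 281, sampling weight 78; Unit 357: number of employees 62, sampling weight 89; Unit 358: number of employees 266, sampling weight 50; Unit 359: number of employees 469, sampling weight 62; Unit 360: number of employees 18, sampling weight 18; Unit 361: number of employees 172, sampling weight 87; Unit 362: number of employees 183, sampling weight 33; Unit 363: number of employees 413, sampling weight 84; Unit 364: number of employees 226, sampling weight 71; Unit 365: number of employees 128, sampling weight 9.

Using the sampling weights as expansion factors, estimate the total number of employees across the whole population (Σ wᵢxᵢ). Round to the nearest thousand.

143000

Weighted total = 281×78 + 62×89 + 266×50 + 469×62 + 18×18 + 172×87 + 183×33 + 413×84 + 226×71 + 128×9
  = 21918 + 5518 + 13300 + 29078 + 324 + 14964 + 6039 + 34692 + 16046 + 1152 = 143031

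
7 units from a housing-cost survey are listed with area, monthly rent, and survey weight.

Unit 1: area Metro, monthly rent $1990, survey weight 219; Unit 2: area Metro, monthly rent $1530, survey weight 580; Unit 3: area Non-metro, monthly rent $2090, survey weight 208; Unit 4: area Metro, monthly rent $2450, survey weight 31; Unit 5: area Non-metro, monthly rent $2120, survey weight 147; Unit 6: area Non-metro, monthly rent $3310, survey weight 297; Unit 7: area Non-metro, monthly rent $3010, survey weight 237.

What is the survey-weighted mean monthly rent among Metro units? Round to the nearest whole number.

Metro rows: 1, 2, 4
Weighted sum = 1399160
Sum of weights = 219 + 580 + 31 = 830
Weighted mean = 1399160 / 830 = 1685.7349

1686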